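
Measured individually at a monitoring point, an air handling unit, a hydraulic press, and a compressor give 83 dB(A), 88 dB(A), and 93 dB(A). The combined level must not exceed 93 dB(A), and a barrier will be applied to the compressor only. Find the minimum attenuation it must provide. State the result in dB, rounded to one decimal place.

2.3 dB

Fixed contribution from the other sources: Σ 10^(L/10) = 10^(83/10) + 10^(88/10) = 8.305e+08 (89.19 dB(A)).
To meet 93 dB(A) overall, the treated compressor may contribute at most 10^(93/10) − 8.305e+08 = 1.165e+09, i.e. 90.66 dB(A).
Required insertion loss = 93 − 90.66 = 2.34 dB.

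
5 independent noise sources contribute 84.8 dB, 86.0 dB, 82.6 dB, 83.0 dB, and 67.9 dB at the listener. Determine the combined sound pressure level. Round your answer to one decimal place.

Incoherent sources combine by intensity addition: L_total = 10·log₁₀(Σ 10^(L_i/10)).
Σ 10^(L/10) = 10^(84.8/10) + 10^(86.0/10) + 10^(82.6/10) + 10^(83.0/10) + 10^(67.9/10) = 1.088e+09.
L_total = 10·log₁₀(1.088e+09) = 90.37 dB.

90.4 dB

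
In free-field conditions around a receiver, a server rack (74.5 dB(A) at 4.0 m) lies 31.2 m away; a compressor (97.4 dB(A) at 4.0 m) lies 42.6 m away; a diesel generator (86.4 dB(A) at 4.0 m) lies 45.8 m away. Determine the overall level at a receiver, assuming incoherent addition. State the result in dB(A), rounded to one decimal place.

77.2 dB(A)

Propagate each source to the receiver with L = L_ref − 20·log₁₀(r/r_ref), then add intensities.
server rack: 74.5 − 20·log₁₀(31.2/4.0) = 74.5 − 17.84 = 56.66 dB(A).
compressor: 97.4 − 20·log₁₀(42.6/4.0) = 97.4 − 20.55 = 76.85 dB(A).
diesel generator: 86.4 − 20·log₁₀(45.8/4.0) = 86.4 − 21.18 = 65.22 dB(A).
Σ 10^(L/10) = 5.224e+07 → L_total = 10·log₁₀(5.224e+07) = 77.18 dB(A).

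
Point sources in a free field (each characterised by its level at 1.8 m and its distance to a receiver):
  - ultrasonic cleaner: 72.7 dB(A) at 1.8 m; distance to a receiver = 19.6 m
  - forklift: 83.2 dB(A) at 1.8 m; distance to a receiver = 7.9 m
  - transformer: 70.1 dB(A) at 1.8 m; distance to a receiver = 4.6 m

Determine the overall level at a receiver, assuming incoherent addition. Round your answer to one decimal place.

Apply inverse-square spreading to bring every level to the receiver, then sum 10^(L/10).
ultrasonic cleaner: 72.7 − 20·log₁₀(19.6/1.8) = 72.7 − 20.74 = 51.96 dB(A).
forklift: 83.2 − 20·log₁₀(7.9/1.8) = 83.2 − 12.85 = 70.35 dB(A).
transformer: 70.1 − 20·log₁₀(4.6/1.8) = 70.1 − 8.15 = 61.95 dB(A).
Σ 10^(L/10) = 1.257e+07 → L_total = 10·log₁₀(1.257e+07) = 70.99 dB(A).

71.0 dB(A)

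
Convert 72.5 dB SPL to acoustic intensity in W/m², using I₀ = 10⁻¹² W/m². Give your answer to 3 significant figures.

L = 10·log₁₀(I/I₀) ⇒ I = I₀·10^(L/10) = 10⁻¹² × 10^7.25.

1.78e-05 W/m²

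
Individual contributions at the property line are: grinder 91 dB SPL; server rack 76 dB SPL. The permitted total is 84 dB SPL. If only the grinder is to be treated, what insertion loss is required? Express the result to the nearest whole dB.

Fixed contribution from the other source: Σ 10^(L/10) = 10^(76/10) = 3.981e+07 (76.00 dB SPL).
To meet 84 dB SPL overall, the treated grinder may contribute at most 10^(84/10) − 3.981e+07 = 2.114e+08, i.e. 83.25 dB SPL.
Required insertion loss = 91 − 83.25 = 7.75 dB.

8 dB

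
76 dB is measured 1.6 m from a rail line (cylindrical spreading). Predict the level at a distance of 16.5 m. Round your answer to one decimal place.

65.9 dB

For a line source, L₂ = L₁ − 10·log₁₀(r₂/r₁).
L₂ = 76 − 10·log₁₀(16.5/1.6) = 76 − 10.134 = 65.87 dB.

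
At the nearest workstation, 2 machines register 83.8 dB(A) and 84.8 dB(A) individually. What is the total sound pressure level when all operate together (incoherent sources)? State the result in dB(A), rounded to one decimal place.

For uncorrelated sources the intensities add, so convert each level to linear form, sum, and take 10·log₁₀ of the total.
Σ 10^(L/10) = 10^(83.8/10) + 10^(84.8/10) = 5.419e+08.
L_total = 10·log₁₀(5.419e+08) = 87.34 dB(A).

87.3 dB(A)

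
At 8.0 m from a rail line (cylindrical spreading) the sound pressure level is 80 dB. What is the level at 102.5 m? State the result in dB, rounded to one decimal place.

68.9 dB

Cylindrical spreading from a line source gives a 10·log₁₀(r₂/r₁) drop.
L₂ = 80 − 10·log₁₀(102.5/8.0) = 80 − 11.076 = 68.92 dB.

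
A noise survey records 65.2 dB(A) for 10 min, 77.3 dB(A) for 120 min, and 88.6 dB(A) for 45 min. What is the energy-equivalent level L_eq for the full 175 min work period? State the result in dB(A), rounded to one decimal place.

L_eq = 10·log₁₀[(1/T)·Σ tᵢ·10^(Lᵢ/10)] with T = 175 min.
Σ tᵢ·10^(Lᵢ/10) = 10·10^(65.2/10) + 120·10^(77.3/10) + 45·10^(88.6/10) = 3.908e+10.
L_eq = 10·log₁₀(3.908e+10/175) = 83.49 dB(A).

83.5 dB(A)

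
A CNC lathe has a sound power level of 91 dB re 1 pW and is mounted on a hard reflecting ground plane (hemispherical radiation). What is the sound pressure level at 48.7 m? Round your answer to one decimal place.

Free-field hemispherical radiation: L_p = L_w − 10·log₁₀(2π·r²), r = 48.7 m.
2π·r² = 1.49e+04 m², 10·log₁₀ of that is 41.732 dB.
L_p = 91 − 41.732 = 49.27 dB.

49.3 dB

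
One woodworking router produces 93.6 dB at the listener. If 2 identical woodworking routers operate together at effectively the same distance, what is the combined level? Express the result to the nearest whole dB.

N identical incoherent sources raise the level by 10·log₁₀ N.
L_total = 93.6 + 10·log₁₀(2) = 93.6 + 3.010 = 96.61 dB.

97 dB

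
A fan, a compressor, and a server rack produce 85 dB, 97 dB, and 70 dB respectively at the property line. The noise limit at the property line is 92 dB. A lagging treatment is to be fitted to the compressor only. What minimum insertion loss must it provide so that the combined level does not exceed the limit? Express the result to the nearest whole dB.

6 dB

Everything except the compressor sums to 10^(85/10) + 10^(70/10) = 3.262e+08 in linear terms, 85.14 dB.
To meet 92 dB overall, the treated compressor may contribute at most 10^(92/10) − 3.262e+08 = 1.259e+09, i.e. 91.00 dB.
Required insertion loss = 97 − 91.00 = 6.00 dB.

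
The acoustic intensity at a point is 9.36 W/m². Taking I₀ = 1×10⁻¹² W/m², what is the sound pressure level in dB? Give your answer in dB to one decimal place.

129.7 dB

L = 10·log₁₀(I/I₀) = 10·log₁₀(9.36/10⁻¹²) = 10·log₁₀(9.36×10^12).
L = 10·(0.9713 + 12) = 129.71 dB.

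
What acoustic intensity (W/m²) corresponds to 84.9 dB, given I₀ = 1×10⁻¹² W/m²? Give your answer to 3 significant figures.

L = 10·log₁₀(I/I₀) ⇒ I = I₀·10^(L/10) = 10⁻¹² × 10^8.49.

0.000309 W/m²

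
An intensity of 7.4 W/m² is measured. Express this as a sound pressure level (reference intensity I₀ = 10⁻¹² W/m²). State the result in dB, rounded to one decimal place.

Dividing by I₀ shifts the exponent by 12: I/I₀ = 7.4×10^12.
L = 10·(0.8692 + 12) = 128.69 dB.

128.7 dB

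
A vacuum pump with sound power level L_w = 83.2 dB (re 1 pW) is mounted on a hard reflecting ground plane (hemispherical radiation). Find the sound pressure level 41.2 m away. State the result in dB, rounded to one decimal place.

42.9 dB

The power spreads over a hemisphere of area 2π·r², so L_p = L_w − 10·log₁₀(2π·r²).
2π·r² = 1.067e+04 m², 10·log₁₀ of that is 40.280 dB.
L_p = 83.2 − 40.280 = 42.92 dB.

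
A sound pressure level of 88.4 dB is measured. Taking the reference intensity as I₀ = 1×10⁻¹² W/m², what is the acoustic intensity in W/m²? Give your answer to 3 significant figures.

0.000692 W/m²

I = I₀·10^(L/10) = 10⁻¹² × 10^(88.4/10) = 10^(-3.160).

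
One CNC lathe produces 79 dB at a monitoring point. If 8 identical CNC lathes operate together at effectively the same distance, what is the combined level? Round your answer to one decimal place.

With 8 equal, uncorrelated contributions the intensity is 8× that of one unit, giving a rise of 10·log₁₀ 8.
L_total = 79 + 10·log₁₀(8) = 79 + 9.031 = 88.03 dB.

88.0 dB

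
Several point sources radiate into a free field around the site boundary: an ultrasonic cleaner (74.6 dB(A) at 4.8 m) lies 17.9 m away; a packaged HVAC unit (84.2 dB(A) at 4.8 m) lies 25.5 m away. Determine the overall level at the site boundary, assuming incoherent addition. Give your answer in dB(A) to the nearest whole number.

Apply inverse-square spreading to bring every level to the receiver, then sum 10^(L/10).
ultrasonic cleaner: 74.6 − 20·log₁₀(17.9/4.8) = 74.6 − 11.43 = 63.17 dB(A).
packaged HVAC unit: 84.2 − 20·log₁₀(25.5/4.8) = 84.2 − 14.51 = 69.69 dB(A).
Σ 10^(L/10) = 1.139e+07 → L_total = 10·log₁₀(1.139e+07) = 70.57 dB(A).

71 dB(A)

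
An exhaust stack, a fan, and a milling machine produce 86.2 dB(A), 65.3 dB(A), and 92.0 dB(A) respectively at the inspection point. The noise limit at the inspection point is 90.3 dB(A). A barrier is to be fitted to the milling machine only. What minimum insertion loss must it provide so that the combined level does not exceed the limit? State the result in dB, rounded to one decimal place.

3.9 dB

Fixed contribution from the other sources: Σ 10^(L/10) = 10^(86.2/10) + 10^(65.3/10) = 4.203e+08 (86.24 dB(A)).
To meet 90.3 dB(A) overall, the treated milling machine may contribute at most 10^(90.3/10) − 4.203e+08 = 6.513e+08, i.e. 88.14 dB(A).
So the milling machine must be reduced from 92.0 to 88.14 dB(A): IL = 3.86 dB.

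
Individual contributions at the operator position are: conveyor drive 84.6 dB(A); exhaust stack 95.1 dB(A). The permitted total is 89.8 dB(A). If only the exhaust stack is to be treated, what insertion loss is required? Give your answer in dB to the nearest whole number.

The untreated sources together contribute 10^(84.6/10) = 2.884e+08, i.e. 84.60 dB(A).
The limit corresponds to 10^(89.8/10) = 9.550e+08; subtracting the fixed part leaves 6.666e+08 for the exhaust stack, i.e. 88.24 dB(A).
Required insertion loss = 95.1 − 88.24 = 6.86 dB.

7 dB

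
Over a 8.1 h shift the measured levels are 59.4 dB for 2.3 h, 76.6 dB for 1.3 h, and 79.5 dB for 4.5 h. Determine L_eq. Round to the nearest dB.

The energy average is taken in the linear domain: L_eq = 10·log₁₀[(Σ tᵢ·10^(Lᵢ/10))/T], T = 8.1 h.
Σ tᵢ·10^(Lᵢ/10) = 2.3·10^(59.4/10) + 1.3·10^(76.6/10) + 4.5·10^(79.5/10) = 4.625e+08.
L_eq = 10·log₁₀(4.625e+08/8.1) = 77.57 dB.

78 dB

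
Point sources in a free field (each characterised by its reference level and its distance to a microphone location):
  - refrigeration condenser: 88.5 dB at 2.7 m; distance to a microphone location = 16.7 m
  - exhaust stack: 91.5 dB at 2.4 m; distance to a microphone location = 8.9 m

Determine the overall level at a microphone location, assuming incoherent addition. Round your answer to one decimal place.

80.8 dB

Propagate each source to the receiver with L = L_ref − 20·log₁₀(r/r_ref), then add intensities.
refrigeration condenser: 88.5 − 20·log₁₀(16.7/2.7) = 88.5 − 15.83 = 72.67 dB.
exhaust stack: 91.5 − 20·log₁₀(8.9/2.4) = 91.5 − 11.38 = 80.12 dB.
Σ 10^(L/10) = 1.212e+08 → L_total = 10·log₁₀(1.212e+08) = 80.84 dB.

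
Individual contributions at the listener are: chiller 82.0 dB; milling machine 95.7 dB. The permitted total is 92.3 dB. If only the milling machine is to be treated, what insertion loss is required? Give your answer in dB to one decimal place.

Fixed contribution from the other source: Σ 10^(L/10) = 10^(82.0/10) = 1.585e+08 (82.00 dB).
The limit corresponds to 10^(92.3/10) = 1.698e+09; subtracting the fixed part leaves 1.540e+09 for the milling machine, i.e. 91.87 dB.
So the milling machine must be reduced from 95.7 to 91.87 dB: IL = 3.83 dB.

3.8 dB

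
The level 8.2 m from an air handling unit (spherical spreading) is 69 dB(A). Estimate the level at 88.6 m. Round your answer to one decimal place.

For a point source, L₂ = L₁ − 20·log₁₀(r₂/r₁).
L₂ = 69 − 20·log₁₀(88.6/8.2) = 69 − 20.672 = 48.33 dB(A).

48.3 dB(A)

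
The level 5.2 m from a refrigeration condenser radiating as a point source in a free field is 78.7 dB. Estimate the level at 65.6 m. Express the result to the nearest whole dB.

For a point source, L₂ = L₁ − 20·log₁₀(r₂/r₁).
L₂ = 78.7 − 20·log₁₀(65.6/5.2) = 78.7 − 22.018 = 56.68 dB.

57 dB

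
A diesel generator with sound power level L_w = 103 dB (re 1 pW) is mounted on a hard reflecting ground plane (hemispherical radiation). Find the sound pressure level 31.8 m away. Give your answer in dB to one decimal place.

The power spreads over a hemisphere of area 2π·r², so L_p = L_w − 10·log₁₀(2π·r²).
2π·r² = 6354 m², 10·log₁₀ of that is 38.030 dB.
L_p = 103 − 38.030 = 64.97 dB.

65.0 dB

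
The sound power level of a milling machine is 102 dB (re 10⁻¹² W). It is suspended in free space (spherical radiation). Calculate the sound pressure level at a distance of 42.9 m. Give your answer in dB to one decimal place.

58.4 dB

L_p = L_w − 10·log₁₀(4π·r²) with r = 42.9 m.
4π·r² = 2.313e+04 m², 10·log₁₀ of that is 43.641 dB.
L_p = 102 − 43.641 = 58.36 dB.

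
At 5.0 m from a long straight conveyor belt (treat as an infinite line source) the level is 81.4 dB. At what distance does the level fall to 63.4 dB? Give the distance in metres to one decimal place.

315.5 m

For a line source L₁ − L₂ = 10·log₁₀(r₂/r₁), so r₂ = r₁·10^((L₁−L₂)/10).
r₂ = 5.0·10^((81.4−63.4)/10) = 5.0·10^(18.0/10) = 315.48 m.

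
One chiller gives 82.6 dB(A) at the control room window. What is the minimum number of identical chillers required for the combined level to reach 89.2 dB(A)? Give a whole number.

5

Need L₁ + 10·log₁₀ N ≥ 89.2, i.e. log₁₀ N ≥ 0.66.
N ≥ 10^(6.6/10) = 4.571, so N = 5.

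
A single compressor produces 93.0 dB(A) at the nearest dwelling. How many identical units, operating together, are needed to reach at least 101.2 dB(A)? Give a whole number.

7

N identical sources give L₁ + 10·log₁₀ N, so require 10·log₁₀ N ≥ 101.2 − 93.0 = 8.2 dB.
N ≥ 10^(8.2/10) = 6.607, so N = 7.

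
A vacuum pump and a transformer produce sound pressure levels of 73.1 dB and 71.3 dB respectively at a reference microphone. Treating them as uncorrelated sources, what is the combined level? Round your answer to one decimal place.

75.3 dB

Incoherent sources combine by intensity addition: L_total = 10·log₁₀(Σ 10^(L_i/10)).
Σ 10^(L/10) = 10^(73.1/10) + 10^(71.3/10) = 3.391e+07.
L_total = 10·log₁₀(3.391e+07) = 75.30 dB.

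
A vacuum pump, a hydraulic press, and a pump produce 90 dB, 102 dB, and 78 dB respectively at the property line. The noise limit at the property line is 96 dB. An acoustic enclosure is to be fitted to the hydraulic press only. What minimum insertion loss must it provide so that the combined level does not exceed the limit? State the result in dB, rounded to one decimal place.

The untreated sources together contribute 10^(90/10) + 10^(78/10) = 1.063e+09, i.e. 90.27 dB.
To meet 96 dB overall, the treated hydraulic press may contribute at most 10^(96/10) − 1.063e+09 = 2.918e+09, i.e. 94.65 dB.
Required insertion loss = 102 − 94.65 = 7.35 dB.

7.3 dB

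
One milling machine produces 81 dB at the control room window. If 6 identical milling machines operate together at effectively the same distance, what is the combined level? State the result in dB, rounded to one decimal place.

N identical incoherent sources raise the level by 10·log₁₀ N.
L_total = 81 + 10·log₁₀(6) = 81 + 7.782 = 88.78 dB.

88.8 dB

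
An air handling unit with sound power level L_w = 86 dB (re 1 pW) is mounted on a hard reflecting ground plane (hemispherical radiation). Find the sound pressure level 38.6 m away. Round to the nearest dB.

46 dB

L_p = L_w − 10·log₁₀(2π·r²) with r = 38.6 m.
2π·r² = 9362 m², 10·log₁₀ of that is 39.714 dB.
L_p = 86 − 39.714 = 46.29 dB.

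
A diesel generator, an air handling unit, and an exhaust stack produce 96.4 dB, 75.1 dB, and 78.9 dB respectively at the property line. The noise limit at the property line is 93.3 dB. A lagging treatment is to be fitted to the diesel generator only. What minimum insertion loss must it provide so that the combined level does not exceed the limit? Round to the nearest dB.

Fixed contribution from the other sources: Σ 10^(L/10) = 10^(75.1/10) + 10^(78.9/10) = 1.100e+08 (80.41 dB).
The limit corresponds to 10^(93.3/10) = 2.138e+09; subtracting the fixed part leaves 2.028e+09 for the diesel generator, i.e. 93.07 dB.
Required insertion loss = 96.4 − 93.07 = 3.33 dB.

3 dB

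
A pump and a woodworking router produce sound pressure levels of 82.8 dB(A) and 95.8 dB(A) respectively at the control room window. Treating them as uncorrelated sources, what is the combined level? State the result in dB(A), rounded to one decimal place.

96.0 dB(A)

For uncorrelated sources the intensities add, so convert each level to linear form, sum, and take 10·log₁₀ of the total.
Σ 10^(L/10) = 10^(82.8/10) + 10^(95.8/10) = 3.992e+09.
L_total = 10·log₁₀(3.992e+09) = 96.01 dB(A).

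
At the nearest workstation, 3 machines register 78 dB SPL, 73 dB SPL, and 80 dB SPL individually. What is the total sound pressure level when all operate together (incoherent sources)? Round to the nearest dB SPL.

Incoherent sources combine by intensity addition: L_total = 10·log₁₀(Σ 10^(L_i/10)).
Σ 10^(L/10) = 10^(78/10) + 10^(73/10) + 10^(80/10) = 1.830e+08.
L_total = 10·log₁₀(1.830e+08) = 82.63 dB SPL.

83 dB SPL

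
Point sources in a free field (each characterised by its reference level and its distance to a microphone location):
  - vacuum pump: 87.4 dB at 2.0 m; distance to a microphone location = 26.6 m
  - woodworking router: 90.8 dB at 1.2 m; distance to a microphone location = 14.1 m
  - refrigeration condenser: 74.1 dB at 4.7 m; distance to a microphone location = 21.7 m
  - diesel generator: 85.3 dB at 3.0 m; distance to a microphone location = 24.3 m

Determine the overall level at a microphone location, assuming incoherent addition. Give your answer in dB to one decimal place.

72.6 dB

Apply inverse-square spreading to bring every level to the receiver, then sum 10^(L/10).
vacuum pump: 87.4 − 20·log₁₀(26.6/2.0) = 87.4 − 22.48 = 64.92 dB.
woodworking router: 90.8 − 20·log₁₀(14.1/1.2) = 90.8 − 21.40 = 69.40 dB.
refrigeration condenser: 74.1 − 20·log₁₀(21.7/4.7) = 74.1 − 13.29 = 60.81 dB.
diesel generator: 85.3 − 20·log₁₀(24.3/3.0) = 85.3 − 18.17 = 67.13 dB.
Σ 10^(L/10) = 1.819e+07 → L_total = 10·log₁₀(1.819e+07) = 72.60 dB.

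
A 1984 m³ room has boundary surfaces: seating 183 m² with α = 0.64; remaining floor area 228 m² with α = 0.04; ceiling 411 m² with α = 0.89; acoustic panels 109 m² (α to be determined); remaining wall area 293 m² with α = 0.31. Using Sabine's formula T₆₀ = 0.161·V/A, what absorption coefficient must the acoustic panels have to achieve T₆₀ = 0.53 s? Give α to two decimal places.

From T₆₀ = 0.161·V/A, the target T₆₀ = 0.53 s needs A = 0.161·1984/0.53 = 602.69 m².
Absorption from the other surfaces = 183·0.64 + 228·0.04 + 411·0.89 + 293·0.31 = 582.86 m², so the acoustic panels must supply 19.83 m² over 109 m².
α = 19.83/109 = 0.182.

0.18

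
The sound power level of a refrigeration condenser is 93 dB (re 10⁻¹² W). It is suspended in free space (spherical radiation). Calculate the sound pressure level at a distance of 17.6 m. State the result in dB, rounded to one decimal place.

L_p = L_w − 10·log₁₀(4π·r²) with r = 17.6 m.
4π·r² = 3893 m², 10·log₁₀ of that is 35.902 dB.
L_p = 93 − 35.902 = 57.10 dB.

57.1 dB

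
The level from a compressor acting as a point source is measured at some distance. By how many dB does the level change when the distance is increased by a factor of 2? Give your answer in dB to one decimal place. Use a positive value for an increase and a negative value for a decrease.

A point source loses 6 dB per doubling of distance; generally ΔL = −20·log₁₀(r₂/r₁).
ΔL = −20·log₁₀(2) = -6.02 dB.

-6.0 dB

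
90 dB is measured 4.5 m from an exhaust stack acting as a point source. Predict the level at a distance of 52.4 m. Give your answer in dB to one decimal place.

68.7 dB

Point-source attenuation: ΔL = 20·log₁₀(r₂/r₁) = 20·log₁₀(52.4/4.5) = 21.322 dB.
L₂ = 90 − 20·log₁₀(52.4/4.5) = 90 − 21.322 = 68.68 dB.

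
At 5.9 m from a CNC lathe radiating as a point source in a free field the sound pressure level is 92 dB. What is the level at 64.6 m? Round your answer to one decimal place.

Point-source attenuation: ΔL = 20·log₁₀(r₂/r₁) = 20·log₁₀(64.6/5.9) = 20.788 dB.
L₂ = 92 − 20·log₁₀(64.6/5.9) = 92 − 20.788 = 71.21 dB.

71.2 dB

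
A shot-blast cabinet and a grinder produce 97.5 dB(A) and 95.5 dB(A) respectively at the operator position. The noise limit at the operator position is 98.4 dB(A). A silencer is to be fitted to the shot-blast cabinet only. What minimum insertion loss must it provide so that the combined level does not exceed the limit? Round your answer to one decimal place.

2.2 dB

Fixed contribution from the other source: Σ 10^(L/10) = 10^(95.5/10) = 3.548e+09 (95.50 dB(A)).
The limit corresponds to 10^(98.4/10) = 6.918e+09; subtracting the fixed part leaves 3.370e+09 for the shot-blast cabinet, i.e. 95.28 dB(A).
So the shot-blast cabinet must be reduced from 97.5 to 95.28 dB(A): IL = 2.22 dB.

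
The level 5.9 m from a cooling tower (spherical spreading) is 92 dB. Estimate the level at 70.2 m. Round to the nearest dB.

Point-source attenuation: ΔL = 20·log₁₀(r₂/r₁) = 20·log₁₀(70.2/5.9) = 21.510 dB.
L₂ = 92 − 20·log₁₀(70.2/5.9) = 92 − 21.510 = 70.49 dB.

70 dB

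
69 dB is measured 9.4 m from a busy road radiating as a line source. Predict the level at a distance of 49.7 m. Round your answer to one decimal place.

For a line source, L₂ = L₁ − 10·log₁₀(r₂/r₁).
L₂ = 69 − 10·log₁₀(49.7/9.4) = 69 − 7.232 = 61.77 dB.

61.8 dB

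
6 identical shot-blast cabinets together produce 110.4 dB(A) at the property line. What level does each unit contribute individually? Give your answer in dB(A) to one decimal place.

For N identical incoherent sources L_total = L₁ + 10·log₁₀ N, so L₁ = 110.4 − 10·log₁₀(6) = 110.4 − 7.782.

102.6 dB(A)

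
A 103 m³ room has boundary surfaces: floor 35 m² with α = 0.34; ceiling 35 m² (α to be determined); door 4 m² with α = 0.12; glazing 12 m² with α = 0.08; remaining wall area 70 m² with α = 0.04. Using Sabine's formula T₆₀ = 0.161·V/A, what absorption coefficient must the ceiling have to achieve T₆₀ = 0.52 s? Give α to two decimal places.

A = 0.161·V/T₆₀ = 0.161·103/0.52 = 31.89 m² sabins.
Absorption from the other surfaces = 35·0.34 + 4·0.12 + 12·0.08 + 70·0.04 = 16.14 m², so the ceiling must supply 15.75 m² over 35 m².
α = 15.75/35 = 0.450.

0.45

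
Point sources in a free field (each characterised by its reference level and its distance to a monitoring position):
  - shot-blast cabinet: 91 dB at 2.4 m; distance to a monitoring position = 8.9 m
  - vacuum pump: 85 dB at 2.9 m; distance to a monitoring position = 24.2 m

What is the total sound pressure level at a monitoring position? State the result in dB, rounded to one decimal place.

Propagate each source to the receiver with L = L_ref − 20·log₁₀(r/r_ref), then add intensities.
shot-blast cabinet: 91 − 20·log₁₀(8.9/2.4) = 91 − 11.38 = 79.62 dB.
vacuum pump: 85 − 20·log₁₀(24.2/2.9) = 85 − 18.43 = 66.57 dB.
Σ 10^(L/10) = 9.609e+07 → L_total = 10·log₁₀(9.609e+07) = 79.83 dB.

79.8 dB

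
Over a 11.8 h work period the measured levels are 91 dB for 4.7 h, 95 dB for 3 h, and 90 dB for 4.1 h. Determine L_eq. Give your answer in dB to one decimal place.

L_eq = 10·log₁₀[(1/T)·Σ tᵢ·10^(Lᵢ/10)] with T = 11.8 h.
Σ tᵢ·10^(Lᵢ/10) = 4.7·10^(91/10) + 3·10^(95/10) + 4.1·10^(90/10) = 1.950e+10.
L_eq = 10·log₁₀(1.950e+10/11.8) = 92.18 dB.

92.2 dB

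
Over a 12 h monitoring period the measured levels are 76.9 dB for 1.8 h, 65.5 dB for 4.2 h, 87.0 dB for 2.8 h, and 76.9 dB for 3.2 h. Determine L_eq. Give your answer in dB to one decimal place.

Weight each interval's intensity by its duration and average over T = 12 h:
Σ tᵢ·10^(Lᵢ/10) = 1.8·10^(76.9/10) + 4.2·10^(65.5/10) + 2.8·10^(87.0/10) + 3.2·10^(76.9/10) = 1.663e+09.
L_eq = 10·log₁₀(1.663e+09/12) = 81.42 dB.

81.4 dB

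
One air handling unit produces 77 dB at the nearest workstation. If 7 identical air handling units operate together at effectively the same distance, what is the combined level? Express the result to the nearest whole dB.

L_total = L₁ + 10·log₁₀ N for N identical incoherent sources.
L_total = 77 + 10·log₁₀(7) = 77 + 8.451 = 85.45 dB.

85 dB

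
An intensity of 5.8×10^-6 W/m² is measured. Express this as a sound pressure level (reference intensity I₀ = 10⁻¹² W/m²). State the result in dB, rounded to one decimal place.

67.6 dB

I/I₀ = 5.8×10^-6/10⁻¹² = 5.8×10^6, and L = 10·log₁₀(I/I₀).
L = 10·(0.7634 + 6) = 67.63 dB.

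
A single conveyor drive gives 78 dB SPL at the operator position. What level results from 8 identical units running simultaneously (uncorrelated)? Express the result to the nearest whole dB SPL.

87 dB SPL

With 8 equal, uncorrelated contributions the intensity is 8× that of one unit, giving a rise of 10·log₁₀ 8.
L_total = 78 + 10·log₁₀(8) = 78 + 9.031 = 87.03 dB SPL.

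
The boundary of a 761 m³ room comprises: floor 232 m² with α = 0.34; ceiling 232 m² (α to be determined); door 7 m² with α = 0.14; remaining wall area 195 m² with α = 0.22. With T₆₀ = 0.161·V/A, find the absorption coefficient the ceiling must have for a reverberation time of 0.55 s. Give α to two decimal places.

0.43

A = 0.161·V/T₆₀ = 0.161·761/0.55 = 222.77 m² sabins.
Absorption from the other surfaces = 232·0.34 + 7·0.14 + 195·0.22 = 122.76 m², so the ceiling must supply 100.01 m² over 232 m².
α = 100.01/232 = 0.431.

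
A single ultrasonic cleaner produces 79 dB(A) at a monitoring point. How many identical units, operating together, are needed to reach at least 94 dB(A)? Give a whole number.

The shortfall is 94 − 79 = 15.0 dB, and N units add 10·log₁₀ N, so need 10·log₁₀ N ≥ 15.0.
N ≥ 10^(15.0/10) = 31.623, so N = 32.

32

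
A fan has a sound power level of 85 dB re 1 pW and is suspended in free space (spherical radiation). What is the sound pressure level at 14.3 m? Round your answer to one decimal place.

50.9 dB

Free-field spherical radiation: L_p = L_w − 10·log₁₀(4π·r²), r = 14.3 m.
4π·r² = 2570 m², 10·log₁₀ of that is 34.099 dB.
L_p = 85 − 34.099 = 50.90 dB.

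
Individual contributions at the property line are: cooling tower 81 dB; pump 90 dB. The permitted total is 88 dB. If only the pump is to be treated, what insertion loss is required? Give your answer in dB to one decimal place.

3.0 dB

The untreated sources together contribute 10^(81/10) = 1.259e+08, i.e. 81.00 dB.
To meet 88 dB overall, the treated pump may contribute at most 10^(88/10) − 1.259e+08 = 5.051e+08, i.e. 87.03 dB.
So the pump must be reduced from 90 to 87.03 dB: IL = 2.97 dB.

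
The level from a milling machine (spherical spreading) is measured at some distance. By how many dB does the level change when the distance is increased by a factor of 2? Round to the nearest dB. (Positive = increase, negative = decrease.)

-6 dB

Point-source spreading: ΔL = −20·log₁₀(r₂/r₁).
ΔL = −20·log₁₀(2) = -6.02 dB.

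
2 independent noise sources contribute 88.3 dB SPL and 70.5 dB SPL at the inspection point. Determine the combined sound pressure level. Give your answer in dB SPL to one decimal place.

Incoherent sources combine by intensity addition: L_total = 10·log₁₀(Σ 10^(L_i/10)).
Σ 10^(L/10) = 10^(88.3/10) + 10^(70.5/10) = 6.873e+08.
L_total = 10·log₁₀(6.873e+08) = 88.37 dB SPL.

88.4 dB SPL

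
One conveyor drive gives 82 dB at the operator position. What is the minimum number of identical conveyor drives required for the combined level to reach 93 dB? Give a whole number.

The shortfall is 93 − 82 = 11.0 dB, and N units add 10·log₁₀ N, so need 10·log₁₀ N ≥ 11.0.
N ≥ 10^(11.0/10) = 12.589, so N = 13.

13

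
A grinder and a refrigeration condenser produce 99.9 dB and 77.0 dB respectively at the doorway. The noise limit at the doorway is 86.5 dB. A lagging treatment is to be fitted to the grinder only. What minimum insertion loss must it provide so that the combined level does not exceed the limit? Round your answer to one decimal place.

Fixed contribution from the other source: Σ 10^(L/10) = 10^(77.0/10) = 5.012e+07 (77.00 dB).
To meet 86.5 dB overall, the treated grinder may contribute at most 10^(86.5/10) − 5.012e+07 = 3.966e+08, i.e. 85.98 dB.
So the grinder must be reduced from 99.9 to 85.98 dB: IL = 13.92 dB.

13.9 dB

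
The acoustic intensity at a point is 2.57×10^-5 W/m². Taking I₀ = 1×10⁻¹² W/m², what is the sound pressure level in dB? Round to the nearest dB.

Dividing by I₀ shifts the exponent by 12: I/I₀ = 2.57×10^7.
L = 10·(0.4099 + 7) = 74.10 dB.

74 dB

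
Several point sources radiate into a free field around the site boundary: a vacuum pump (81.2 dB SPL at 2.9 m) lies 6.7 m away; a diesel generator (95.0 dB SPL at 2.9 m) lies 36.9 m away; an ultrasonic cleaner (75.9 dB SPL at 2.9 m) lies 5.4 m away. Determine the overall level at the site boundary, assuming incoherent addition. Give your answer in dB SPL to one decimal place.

Propagate each source to the receiver with L = L_ref − 20·log₁₀(r/r_ref), then add intensities.
vacuum pump: 81.2 − 20·log₁₀(6.7/2.9) = 81.2 − 7.27 = 73.93 dB SPL.
diesel generator: 95.0 − 20·log₁₀(36.9/2.9) = 95.0 − 22.09 = 72.91 dB SPL.
ultrasonic cleaner: 75.9 − 20·log₁₀(5.4/2.9) = 75.9 − 5.40 = 70.50 dB SPL.
Σ 10^(L/10) = 5.545e+07 → L_total = 10·log₁₀(5.545e+07) = 77.44 dB SPL.

77.4 dB SPL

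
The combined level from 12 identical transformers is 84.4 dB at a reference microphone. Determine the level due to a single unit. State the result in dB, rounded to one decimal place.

Dividing the total intensity by 12 lowers the level by 10·log₁₀ 12 = 10.792 dB: L₁ = 84.4 − 10.792.

73.6 dB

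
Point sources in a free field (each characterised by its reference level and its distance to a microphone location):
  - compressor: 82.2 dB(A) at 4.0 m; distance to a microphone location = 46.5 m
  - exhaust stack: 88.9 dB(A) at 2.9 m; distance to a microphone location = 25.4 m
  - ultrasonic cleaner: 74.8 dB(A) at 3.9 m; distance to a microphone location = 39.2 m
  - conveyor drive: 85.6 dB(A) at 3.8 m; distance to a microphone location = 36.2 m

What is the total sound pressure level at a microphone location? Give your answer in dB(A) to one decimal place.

First find each source's level at the receiver (point-source: −20·log₁₀(r/r_ref)), then combine on an intensity basis.
compressor: 82.2 − 20·log₁₀(46.5/4.0) = 82.2 − 21.31 = 60.89 dB(A).
exhaust stack: 88.9 − 20·log₁₀(25.4/2.9) = 88.9 − 18.85 = 70.05 dB(A).
ultrasonic cleaner: 74.8 − 20·log₁₀(39.2/3.9) = 74.8 − 20.04 = 54.76 dB(A).
conveyor drive: 85.6 − 20·log₁₀(36.2/3.8) = 85.6 − 19.58 = 66.02 dB(A).
Σ 10^(L/10) = 1.565e+07 → L_total = 10·log₁₀(1.565e+07) = 71.94 dB(A).

71.9 dB(A)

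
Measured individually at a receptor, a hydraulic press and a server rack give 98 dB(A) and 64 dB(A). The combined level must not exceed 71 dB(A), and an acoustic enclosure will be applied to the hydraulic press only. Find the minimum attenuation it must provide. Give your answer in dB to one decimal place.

The untreated sources together contribute 10^(64/10) = 2.512e+06, i.e. 64.00 dB(A).
To meet 71 dB(A) overall, the treated hydraulic press may contribute at most 10^(71/10) − 2.512e+06 = 1.008e+07, i.e. 70.03 dB(A).
So the hydraulic press must be reduced from 98 to 70.03 dB(A): IL = 27.97 dB.

28.0 dB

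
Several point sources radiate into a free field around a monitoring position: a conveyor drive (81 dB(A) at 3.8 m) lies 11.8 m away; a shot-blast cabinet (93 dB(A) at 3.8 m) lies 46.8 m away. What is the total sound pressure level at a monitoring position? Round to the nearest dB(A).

First find each source's level at the receiver (point-source: −20·log₁₀(r/r_ref)), then combine on an intensity basis.
conveyor drive: 81 − 20·log₁₀(11.8/3.8) = 81 − 9.84 = 71.16 dB(A).
shot-blast cabinet: 93 − 20·log₁₀(46.8/3.8) = 93 − 21.81 = 71.19 dB(A).
Σ 10^(L/10) = 2.621e+07 → L_total = 10·log₁₀(2.621e+07) = 74.18 dB(A).

74 dB(A)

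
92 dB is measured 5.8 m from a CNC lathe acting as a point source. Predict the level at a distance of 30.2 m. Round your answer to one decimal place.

77.7 dB

For a point source, L₂ = L₁ − 20·log₁₀(r₂/r₁).
L₂ = 92 − 20·log₁₀(30.2/5.8) = 92 − 14.332 = 77.67 dB.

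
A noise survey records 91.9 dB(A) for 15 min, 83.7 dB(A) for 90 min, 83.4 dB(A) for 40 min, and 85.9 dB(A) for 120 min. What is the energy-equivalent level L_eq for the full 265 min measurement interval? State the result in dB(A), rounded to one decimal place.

L_eq = 10·log₁₀[(1/T)·Σ tᵢ·10^(Lᵢ/10)] with T = 265 min.
Σ tᵢ·10^(Lᵢ/10) = 15·10^(91.9/10) + 90·10^(83.7/10) + 40·10^(83.4/10) + 120·10^(85.9/10) = 9.977e+10.
L_eq = 10·log₁₀(9.977e+10/265) = 85.76 dB(A).

85.8 dB(A)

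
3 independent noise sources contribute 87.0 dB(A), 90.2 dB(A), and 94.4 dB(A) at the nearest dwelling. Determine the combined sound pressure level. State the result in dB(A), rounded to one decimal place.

96.3 dB(A)

For uncorrelated sources the intensities add, so convert each level to linear form, sum, and take 10·log₁₀ of the total.
Σ 10^(L/10) = 10^(87.0/10) + 10^(90.2/10) + 10^(94.4/10) = 4.303e+09.
L_total = 10·log₁₀(4.303e+09) = 96.34 dB(A).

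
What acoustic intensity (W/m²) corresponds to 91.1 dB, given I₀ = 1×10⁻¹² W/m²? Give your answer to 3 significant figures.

L = 10·log₁₀(I/I₀) ⇒ I = I₀·10^(L/10) = 10⁻¹² × 10^9.11.

0.00129 W/m²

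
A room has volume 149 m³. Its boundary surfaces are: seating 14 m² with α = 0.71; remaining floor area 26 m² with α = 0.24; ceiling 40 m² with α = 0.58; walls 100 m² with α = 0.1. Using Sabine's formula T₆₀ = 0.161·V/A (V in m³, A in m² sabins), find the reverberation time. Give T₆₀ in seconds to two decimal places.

Total absorption A = 14·0.71 + 26·0.24 + 40·0.58 + 100·0.1 = 49.38 m² sabins.
T₆₀ = 0.161·V/A = 0.161·149/49.38 = 0.486 s.

0.49 s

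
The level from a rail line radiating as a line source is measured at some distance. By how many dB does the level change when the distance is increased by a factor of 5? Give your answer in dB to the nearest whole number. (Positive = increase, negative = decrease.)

With cylindrical spreading the level changes by −10·log₁₀(r₂/r₁).
ΔL = −10·log₁₀(5) = -6.99 dB.

-7 dB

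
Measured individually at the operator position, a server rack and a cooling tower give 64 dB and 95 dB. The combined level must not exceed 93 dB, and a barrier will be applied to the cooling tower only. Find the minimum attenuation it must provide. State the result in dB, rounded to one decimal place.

Fixed contribution from the other source: Σ 10^(L/10) = 10^(64/10) = 2.512e+06 (64.00 dB).
To meet 93 dB overall, the treated cooling tower may contribute at most 10^(93/10) − 2.512e+06 = 1.993e+09, i.e. 92.99 dB.
So the cooling tower must be reduced from 95 to 92.99 dB: IL = 2.01 dB.

2.0 dB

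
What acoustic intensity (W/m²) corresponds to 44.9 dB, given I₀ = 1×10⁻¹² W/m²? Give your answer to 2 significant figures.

I/I₀ = 10^(44.9/10) = 3.09e+04, so I = 3.09e+04 × 10⁻¹² W/m².

3.1e-08 W/m²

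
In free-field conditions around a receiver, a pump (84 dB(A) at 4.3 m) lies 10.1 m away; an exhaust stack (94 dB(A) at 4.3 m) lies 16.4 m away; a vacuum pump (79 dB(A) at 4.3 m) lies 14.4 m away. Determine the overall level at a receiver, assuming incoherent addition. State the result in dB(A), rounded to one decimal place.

Apply inverse-square spreading to bring every level to the receiver, then sum 10^(L/10).
pump: 84 − 20·log₁₀(10.1/4.3) = 84 − 7.42 = 76.58 dB(A).
exhaust stack: 94 − 20·log₁₀(16.4/4.3) = 94 − 11.63 = 82.37 dB(A).
vacuum pump: 79 − 20·log₁₀(14.4/4.3) = 79 − 10.50 = 68.50 dB(A).
Σ 10^(L/10) = 2.253e+08 → L_total = 10·log₁₀(2.253e+08) = 83.53 dB(A).

83.5 dB(A)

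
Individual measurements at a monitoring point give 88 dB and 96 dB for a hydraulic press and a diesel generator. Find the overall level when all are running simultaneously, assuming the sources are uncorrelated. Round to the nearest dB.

Incoherent sources combine by intensity addition: L_total = 10·log₁₀(Σ 10^(L_i/10)).
Σ 10^(L/10) = 10^(88/10) + 10^(96/10) = 4.612e+09.
L_total = 10·log₁₀(4.612e+09) = 96.64 dB.

97 dB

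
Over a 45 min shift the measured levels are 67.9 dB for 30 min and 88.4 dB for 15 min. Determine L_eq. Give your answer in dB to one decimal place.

L_eq = 10·log₁₀[(1/T)·Σ tᵢ·10^(Lᵢ/10)] with T = 45 min.
Σ tᵢ·10^(Lᵢ/10) = 30·10^(67.9/10) + 15·10^(88.4/10) = 1.056e+10.
L_eq = 10·log₁₀(1.056e+10/45) = 83.71 dB.

83.7 dB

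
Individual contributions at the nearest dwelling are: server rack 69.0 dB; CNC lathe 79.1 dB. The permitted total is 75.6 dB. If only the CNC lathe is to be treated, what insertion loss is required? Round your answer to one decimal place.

4.6 dB

Everything except the CNC lathe sums to 10^(69.0/10) = 7.943e+06 in linear terms, 69.00 dB.
The limit corresponds to 10^(75.6/10) = 3.631e+07; subtracting the fixed part leaves 2.836e+07 for the CNC lathe, i.e. 74.53 dB.
Required insertion loss = 79.1 − 74.53 = 4.57 dB.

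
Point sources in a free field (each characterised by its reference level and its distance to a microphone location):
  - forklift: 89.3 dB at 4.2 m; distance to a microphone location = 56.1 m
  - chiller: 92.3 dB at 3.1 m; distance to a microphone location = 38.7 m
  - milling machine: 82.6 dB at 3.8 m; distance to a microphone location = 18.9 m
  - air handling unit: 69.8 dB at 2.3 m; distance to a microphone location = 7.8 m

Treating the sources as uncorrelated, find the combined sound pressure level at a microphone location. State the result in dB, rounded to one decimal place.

First find each source's level at the receiver (point-source: −20·log₁₀(r/r_ref)), then combine on an intensity basis.
forklift: 89.3 − 20·log₁₀(56.1/4.2) = 89.3 − 22.51 = 66.79 dB.
chiller: 92.3 − 20·log₁₀(38.7/3.1) = 92.3 − 21.93 = 70.37 dB.
milling machine: 82.6 − 20·log₁₀(18.9/3.8) = 82.6 − 13.93 = 68.67 dB.
air handling unit: 69.8 − 20·log₁₀(7.8/2.3) = 69.8 − 10.61 = 59.19 dB.
Σ 10^(L/10) = 2.385e+07 → L_total = 10·log₁₀(2.385e+07) = 73.78 dB.

73.8 dB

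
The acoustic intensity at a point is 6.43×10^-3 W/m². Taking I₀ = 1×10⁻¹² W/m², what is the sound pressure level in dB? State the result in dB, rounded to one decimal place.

98.1 dB

I/I₀ = 6.43×10^-3/10⁻¹² = 6.43×10^9, and L = 10·log₁₀(I/I₀).
L = 10·(0.8082 + 9) = 98.08 dB.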